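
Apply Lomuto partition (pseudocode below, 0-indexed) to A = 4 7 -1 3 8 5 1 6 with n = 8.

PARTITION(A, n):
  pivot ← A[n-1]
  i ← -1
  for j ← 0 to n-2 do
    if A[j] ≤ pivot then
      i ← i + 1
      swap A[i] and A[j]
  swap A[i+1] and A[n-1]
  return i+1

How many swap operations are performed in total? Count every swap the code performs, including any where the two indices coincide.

pivot = A[7] = 6; i = -1
j=0: A[0]=4 ≤ 6 → i=0, swap A[0],A[0] (no change) → 4 7 -1 3 8 5 1 6
j=1: A[1]=7 > 6 → no swap
j=2: A[2]=-1 ≤ 6 → i=1, swap A[1],A[2] → 4 -1 7 3 8 5 1 6
j=3: A[3]=3 ≤ 6 → i=2, swap A[2],A[3] → 4 -1 3 7 8 5 1 6
j=4: A[4]=8 > 6 → no swap
j=5: A[5]=5 ≤ 6 → i=3, swap A[3],A[5] → 4 -1 3 5 8 7 1 6
j=6: A[6]=1 ≤ 6 → i=4, swap A[4],A[6] → 4 -1 3 5 1 7 8 6
final swap A[5],A[7] → 4 -1 3 5 1 6 8 7; return 5

6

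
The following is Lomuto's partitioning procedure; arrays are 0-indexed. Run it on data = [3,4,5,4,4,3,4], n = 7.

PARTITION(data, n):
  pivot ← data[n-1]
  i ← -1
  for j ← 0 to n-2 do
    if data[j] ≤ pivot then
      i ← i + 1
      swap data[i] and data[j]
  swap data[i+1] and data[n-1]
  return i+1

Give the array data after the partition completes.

[3,4,4,4,3,4,5]

pivot=4, i=-1
j=0: 3≤4, i=0, swap(0,0) ⇒ [3,4,5,4,4,3,4]
j=1: 4≤4, i=1, swap(1,1) ⇒ [3,4,5,4,4,3,4]
j=2: 5>4, skip
j=3: 4≤4, i=2, swap(2,3) ⇒ [3,4,4,5,4,3,4]
j=4: 4≤4, i=3, swap(3,4) ⇒ [3,4,4,4,5,3,4]
j=5: 3≤4, i=4, swap(4,5) ⇒ [3,4,4,4,3,5,4]
swap(5,6) ⇒ [3,4,4,4,3,4,5]; return 5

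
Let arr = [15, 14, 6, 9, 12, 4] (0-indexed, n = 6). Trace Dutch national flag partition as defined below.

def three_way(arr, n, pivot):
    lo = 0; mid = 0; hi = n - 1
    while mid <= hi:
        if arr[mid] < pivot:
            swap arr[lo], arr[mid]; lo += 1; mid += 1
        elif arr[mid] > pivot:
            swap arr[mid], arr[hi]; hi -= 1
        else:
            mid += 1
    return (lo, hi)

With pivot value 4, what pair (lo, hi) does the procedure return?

(0, 0)

lo=0 mid=0 hi=5
15>4: swap(0,5), hi=4 ⇒ [4, 14, 6, 9, 12, 15]
4=4: mid=1
14>4: swap(1,4), hi=3 ⇒ [4, 12, 6, 9, 14, 15]
12>4: swap(1,3), hi=2 ⇒ [4, 9, 6, 12, 14, 15]
9>4: swap(1,2), hi=1 ⇒ [4, 6, 9, 12, 14, 15]
6>4: swap(1,1), hi=0 ⇒ [4, 6, 9, 12, 14, 15]
done. lo=0 hi=0; arr=[4, 6, 9, 12, 14, 15]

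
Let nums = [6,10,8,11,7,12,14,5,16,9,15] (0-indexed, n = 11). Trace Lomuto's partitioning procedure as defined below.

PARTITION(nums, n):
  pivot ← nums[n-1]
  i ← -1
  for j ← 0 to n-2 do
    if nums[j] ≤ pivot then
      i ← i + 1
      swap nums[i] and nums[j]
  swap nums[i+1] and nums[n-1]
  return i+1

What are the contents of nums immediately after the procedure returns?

pivot=15, i=-1
j=0: 6≤15, i=0, swap(0,0) ⇒ [6,10,8,11,7,12,14,5,16,9,15]
j=1: 10≤15, i=1, swap(1,1) ⇒ [6,10,8,11,7,12,14,5,16,9,15]
j=2: 8≤15, i=2, swap(2,2) ⇒ [6,10,8,11,7,12,14,5,16,9,15]
j=3: 11≤15, i=3, swap(3,3) ⇒ [6,10,8,11,7,12,14,5,16,9,15]
j=4: 7≤15, i=4, swap(4,4) ⇒ [6,10,8,11,7,12,14,5,16,9,15]
j=5: 12≤15, i=5, swap(5,5) ⇒ [6,10,8,11,7,12,14,5,16,9,15]
j=6: 14≤15, i=6, swap(6,6) ⇒ [6,10,8,11,7,12,14,5,16,9,15]
j=7: 5≤15, i=7, swap(7,7) ⇒ [6,10,8,11,7,12,14,5,16,9,15]
j=8: 16>15, skip
j=9: 9≤15, i=8, swap(8,9) ⇒ [6,10,8,11,7,12,14,5,9,16,15]
swap(9,10) ⇒ [6,10,8,11,7,12,14,5,9,15,16]; return 9

[6,10,8,11,7,12,14,5,9,15,16]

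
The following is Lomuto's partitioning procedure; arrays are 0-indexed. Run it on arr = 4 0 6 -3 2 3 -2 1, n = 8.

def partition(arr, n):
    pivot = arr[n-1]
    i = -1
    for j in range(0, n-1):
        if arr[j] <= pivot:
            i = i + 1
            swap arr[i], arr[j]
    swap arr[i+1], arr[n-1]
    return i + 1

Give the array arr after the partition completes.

pivot=1, i=-1
j=0: 4>1, skip
j=1: 0≤1, i=0, swap(0,1) ⇒ 0 4 6 -3 2 3 -2 1
j=2: 6>1, skip
j=3: -3≤1, i=1, swap(1,3) ⇒ 0 -3 6 4 2 3 -2 1
j=4: 2>1, skip
j=5: 3>1, skip
j=6: -2≤1, i=2, swap(2,6) ⇒ 0 -3 -2 4 2 3 6 1
swap(3,7) ⇒ 0 -3 -2 1 2 3 6 4; return 3

0 -3 -2 1 2 3 6 4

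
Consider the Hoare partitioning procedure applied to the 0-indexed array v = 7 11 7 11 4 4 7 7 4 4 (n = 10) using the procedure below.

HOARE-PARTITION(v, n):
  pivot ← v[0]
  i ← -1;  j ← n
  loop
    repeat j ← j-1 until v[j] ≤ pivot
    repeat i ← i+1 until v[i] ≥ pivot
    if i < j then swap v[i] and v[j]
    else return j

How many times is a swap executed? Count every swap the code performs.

pivot=7
j stops at 9 (4), i stops at 0 (7); swap ⇒ 4 11 7 11 4 4 7 7 4 7
j stops at 8 (4), i stops at 1 (11); swap ⇒ 4 4 7 11 4 4 7 7 11 7
j stops at 7 (7), i stops at 2 (7); swap ⇒ 4 4 7 11 4 4 7 7 11 7
j stops at 6 (7), i stops at 3 (11); swap ⇒ 4 4 7 7 4 4 11 7 11 7
j stops at 5, i stops at 6; i≥j ⇒ return 5. v=4 4 7 7 4 4 11 7 11 7

4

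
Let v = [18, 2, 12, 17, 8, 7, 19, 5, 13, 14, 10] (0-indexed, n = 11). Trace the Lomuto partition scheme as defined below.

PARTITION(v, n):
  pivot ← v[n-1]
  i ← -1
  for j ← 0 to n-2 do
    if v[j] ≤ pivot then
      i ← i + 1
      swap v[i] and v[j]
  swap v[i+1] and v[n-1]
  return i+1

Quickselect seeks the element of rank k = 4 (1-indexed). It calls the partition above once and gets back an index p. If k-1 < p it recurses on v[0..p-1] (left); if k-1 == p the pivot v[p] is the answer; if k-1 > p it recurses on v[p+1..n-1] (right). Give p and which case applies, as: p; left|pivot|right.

4; left

pivot = v[10] = 10; i = -1
j=0: v[0]=18 > 10 → no swap
j=1: v[1]=2 ≤ 10 → i=0, swap v[0],v[1] → [2, 18, 12, 17, 8, 7, 19, 5, 13, 14, 10]
j=2: v[2]=12 > 10 → no swap
j=3: v[3]=17 > 10 → no swap
j=4: v[4]=8 ≤ 10 → i=1, swap v[1],v[4] → [2, 8, 12, 17, 18, 7, 19, 5, 13, 14, 10]
j=5: v[5]=7 ≤ 10 → i=2, swap v[2],v[5] → [2, 8, 7, 17, 18, 12, 19, 5, 13, 14, 10]
j=6: v[6]=19 > 10 → no swap
j=7: v[7]=5 ≤ 10 → i=3, swap v[3],v[7] → [2, 8, 7, 5, 18, 12, 19, 17, 13, 14, 10]
j=8: v[8]=13 > 10 → no swap
j=9: v[9]=14 > 10 → no swap
final swap v[4],v[10] → [2, 8, 7, 5, 10, 12, 19, 17, 13, 14, 18]; return 4
p = 4; k-1 = 3 < 4 ⇒ left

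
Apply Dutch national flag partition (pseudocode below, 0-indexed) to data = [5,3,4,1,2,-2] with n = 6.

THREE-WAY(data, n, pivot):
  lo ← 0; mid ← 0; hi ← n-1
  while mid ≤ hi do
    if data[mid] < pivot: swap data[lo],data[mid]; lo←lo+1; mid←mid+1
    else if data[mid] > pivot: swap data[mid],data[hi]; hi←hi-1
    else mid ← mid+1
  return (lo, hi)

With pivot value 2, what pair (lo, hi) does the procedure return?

pivot = 2; lo=0, mid=0, hi=5
data[mid]=5>2: swap data[0],data[5]; hi=4 → [-2,3,4,1,2,5]
data[mid]=-2<2: swap data[0],data[0]; lo=1,mid=1 → [-2,3,4,1,2,5]
data[mid]=3>2: swap data[1],data[4]; hi=3 → [-2,2,4,1,3,5]
data[mid]=2=2: mid=2
data[mid]=4>2: swap data[2],data[3]; hi=2 → [-2,2,1,4,3,5]
data[mid]=1<2: swap data[1],data[2]; lo=2,mid=3 → [-2,1,2,4,3,5]
end: lo=2, hi=2; data = [-2,1,2,4,3,5]

(2, 2)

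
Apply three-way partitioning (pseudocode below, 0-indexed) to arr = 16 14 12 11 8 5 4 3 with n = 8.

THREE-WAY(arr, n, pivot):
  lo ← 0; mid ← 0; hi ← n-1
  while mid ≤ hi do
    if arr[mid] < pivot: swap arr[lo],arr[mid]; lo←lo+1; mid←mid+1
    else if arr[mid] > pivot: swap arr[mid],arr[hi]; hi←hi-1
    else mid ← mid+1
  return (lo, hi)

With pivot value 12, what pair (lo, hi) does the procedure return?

(5, 5)

lo=0 mid=0 hi=7
16>12: swap(0,7), hi=6 ⇒ 3 14 12 11 8 5 4 16
3<12: swap(0,0), lo=1 mid=1 ⇒ 3 14 12 11 8 5 4 16
14>12: swap(1,6), hi=5 ⇒ 3 4 12 11 8 5 14 16
4<12: swap(1,1), lo=2 mid=2 ⇒ 3 4 12 11 8 5 14 16
12=12: mid=3
11<12: swap(2,3), lo=3 mid=4 ⇒ 3 4 11 12 8 5 14 16
8<12: swap(3,4), lo=4 mid=5 ⇒ 3 4 11 8 12 5 14 16
5<12: swap(4,5), lo=5 mid=6 ⇒ 3 4 11 8 5 12 14 16
done. lo=5 hi=5; arr=3 4 11 8 5 12 14 16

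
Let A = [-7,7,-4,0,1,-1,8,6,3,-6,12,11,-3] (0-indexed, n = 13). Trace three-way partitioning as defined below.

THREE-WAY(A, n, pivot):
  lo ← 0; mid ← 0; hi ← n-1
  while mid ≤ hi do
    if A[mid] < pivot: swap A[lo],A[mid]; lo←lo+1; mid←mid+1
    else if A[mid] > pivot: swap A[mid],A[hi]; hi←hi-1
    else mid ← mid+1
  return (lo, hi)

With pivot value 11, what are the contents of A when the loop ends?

pivot = 11; lo=0, mid=0, hi=12
A[mid]=-7<11: swap A[0],A[0]; lo=1,mid=1 → [-7,7,-4,0,1,-1,8,6,3,-6,12,11,-3]
A[mid]=7<11: swap A[1],A[1]; lo=2,mid=2 → [-7,7,-4,0,1,-1,8,6,3,-6,12,11,-3]
A[mid]=-4<11: swap A[2],A[2]; lo=3,mid=3 → [-7,7,-4,0,1,-1,8,6,3,-6,12,11,-3]
A[mid]=0<11: swap A[3],A[3]; lo=4,mid=4 → [-7,7,-4,0,1,-1,8,6,3,-6,12,11,-3]
A[mid]=1<11: swap A[4],A[4]; lo=5,mid=5 → [-7,7,-4,0,1,-1,8,6,3,-6,12,11,-3]
A[mid]=-1<11: swap A[5],A[5]; lo=6,mid=6 → [-7,7,-4,0,1,-1,8,6,3,-6,12,11,-3]
A[mid]=8<11: swap A[6],A[6]; lo=7,mid=7 → [-7,7,-4,0,1,-1,8,6,3,-6,12,11,-3]
A[mid]=6<11: swap A[7],A[7]; lo=8,mid=8 → [-7,7,-4,0,1,-1,8,6,3,-6,12,11,-3]
A[mid]=3<11: swap A[8],A[8]; lo=9,mid=9 → [-7,7,-4,0,1,-1,8,6,3,-6,12,11,-3]
A[mid]=-6<11: swap A[9],A[9]; lo=10,mid=10 → [-7,7,-4,0,1,-1,8,6,3,-6,12,11,-3]
A[mid]=12>11: swap A[10],A[12]; hi=11 → [-7,7,-4,0,1,-1,8,6,3,-6,-3,11,12]
A[mid]=-3<11: swap A[10],A[10]; lo=11,mid=11 → [-7,7,-4,0,1,-1,8,6,3,-6,-3,11,12]
A[mid]=11=11: mid=12
end: lo=11, hi=11; A = [-7,7,-4,0,1,-1,8,6,3,-6,-3,11,12]

[-7,7,-4,0,1,-1,8,6,3,-6,-3,11,12]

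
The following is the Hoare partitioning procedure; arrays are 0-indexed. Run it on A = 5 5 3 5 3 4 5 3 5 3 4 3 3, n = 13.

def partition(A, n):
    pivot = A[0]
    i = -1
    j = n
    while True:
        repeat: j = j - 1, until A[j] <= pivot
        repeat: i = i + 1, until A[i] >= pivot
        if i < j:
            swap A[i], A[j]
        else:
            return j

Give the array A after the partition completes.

3 3 3 4 3 4 3 3 5 5 5 5 5

pivot=5
j stops at 12 (3), i stops at 0 (5); swap ⇒ 3 5 3 5 3 4 5 3 5 3 4 3 5
j stops at 11 (3), i stops at 1 (5); swap ⇒ 3 3 3 5 3 4 5 3 5 3 4 5 5
j stops at 10 (4), i stops at 3 (5); swap ⇒ 3 3 3 4 3 4 5 3 5 3 5 5 5
j stops at 9 (3), i stops at 6 (5); swap ⇒ 3 3 3 4 3 4 3 3 5 5 5 5 5
j stops at 8, i stops at 8; i≥j ⇒ return 8. A=3 3 3 4 3 4 3 3 5 5 5 5 5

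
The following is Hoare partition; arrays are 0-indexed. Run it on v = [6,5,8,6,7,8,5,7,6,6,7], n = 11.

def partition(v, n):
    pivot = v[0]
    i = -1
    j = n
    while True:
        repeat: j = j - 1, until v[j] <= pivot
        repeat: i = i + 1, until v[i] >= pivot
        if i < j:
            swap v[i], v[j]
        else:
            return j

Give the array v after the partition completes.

pivot = v[0] = 6; i = -1, j = 11
j→9 (v[9]=6≤6), i→0 (v[0]=6≥6); i<j, swap → [6,5,8,6,7,8,5,7,6,6,7]
j→8 (v[8]=6≤6), i→2 (v[2]=8≥6); i<j, swap → [6,5,6,6,7,8,5,7,8,6,7]
j→6 (v[6]=5≤6), i→3 (v[3]=6≥6); i<j, swap → [6,5,6,5,7,8,6,7,8,6,7]
j→3, i→4; i≥j, return j=3. v = [6,5,6,5,7,8,6,7,8,6,7]

[6,5,6,5,7,8,6,7,8,6,7]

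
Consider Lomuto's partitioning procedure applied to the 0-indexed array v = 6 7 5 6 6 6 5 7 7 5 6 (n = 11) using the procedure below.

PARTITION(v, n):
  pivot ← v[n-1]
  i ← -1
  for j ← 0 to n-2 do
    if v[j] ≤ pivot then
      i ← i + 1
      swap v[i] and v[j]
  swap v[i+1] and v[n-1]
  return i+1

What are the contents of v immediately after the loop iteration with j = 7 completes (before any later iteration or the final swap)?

6 5 6 6 6 5 7 7 7 5 6

pivot = v[10] = 6; i = -1
j=0: v[0]=6 ≤ 6 → i=0, swap v[0],v[0] (no change) → 6 7 5 6 6 6 5 7 7 5 6
j=1: v[1]=7 > 6 → no swap
j=2: v[2]=5 ≤ 6 → i=1, swap v[1],v[2] → 6 5 7 6 6 6 5 7 7 5 6
j=3: v[3]=6 ≤ 6 → i=2, swap v[2],v[3] → 6 5 6 7 6 6 5 7 7 5 6
j=4: v[4]=6 ≤ 6 → i=3, swap v[3],v[4] → 6 5 6 6 7 6 5 7 7 5 6
j=5: v[5]=6 ≤ 6 → i=4, swap v[4],v[5] → 6 5 6 6 6 7 5 7 7 5 6
j=6: v[6]=5 ≤ 6 → i=5, swap v[5],v[6] → 6 5 6 6 6 5 7 7 7 5 6
j=7: v[7]=7 > 6 → no swap
(after j=7) v = 6 5 6 6 6 5 7 7 7 5 6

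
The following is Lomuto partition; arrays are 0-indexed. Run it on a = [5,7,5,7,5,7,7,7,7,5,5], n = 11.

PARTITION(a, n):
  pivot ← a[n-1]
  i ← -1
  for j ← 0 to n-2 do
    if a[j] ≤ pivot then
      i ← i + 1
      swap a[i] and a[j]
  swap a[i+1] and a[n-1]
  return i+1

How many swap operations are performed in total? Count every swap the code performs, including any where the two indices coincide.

pivot=5, i=-1
j=0: 5≤5, i=0, swap(0,0) ⇒ [5,7,5,7,5,7,7,7,7,5,5]
j=1: 7>5, skip
j=2: 5≤5, i=1, swap(1,2) ⇒ [5,5,7,7,5,7,7,7,7,5,5]
j=3: 7>5, skip
j=4: 5≤5, i=2, swap(2,4) ⇒ [5,5,5,7,7,7,7,7,7,5,5]
j=5: 7>5, skip
j=6: 7>5, skip
j=7: 7>5, skip
j=8: 7>5, skip
j=9: 5≤5, i=3, swap(3,9) ⇒ [5,5,5,5,7,7,7,7,7,7,5]
swap(4,10) ⇒ [5,5,5,5,5,7,7,7,7,7,7]; return 4

5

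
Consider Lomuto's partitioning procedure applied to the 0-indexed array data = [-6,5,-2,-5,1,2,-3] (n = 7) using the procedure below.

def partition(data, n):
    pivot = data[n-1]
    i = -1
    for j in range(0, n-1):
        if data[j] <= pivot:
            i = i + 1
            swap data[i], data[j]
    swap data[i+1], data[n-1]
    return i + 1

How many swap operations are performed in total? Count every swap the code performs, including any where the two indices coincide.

3

pivot = data[6] = -3; i = -1
j=0: data[0]=-6 ≤ -3 → i=0, swap data[0],data[0] (no change) → [-6,5,-2,-5,1,2,-3]
j=1: data[1]=5 > -3 → no swap
j=2: data[2]=-2 > -3 → no swap
j=3: data[3]=-5 ≤ -3 → i=1, swap data[1],data[3] → [-6,-5,-2,5,1,2,-3]
j=4: data[4]=1 > -3 → no swap
j=5: data[5]=2 > -3 → no swap
final swap data[2],data[6] → [-6,-5,-3,5,1,2,-2]; return 2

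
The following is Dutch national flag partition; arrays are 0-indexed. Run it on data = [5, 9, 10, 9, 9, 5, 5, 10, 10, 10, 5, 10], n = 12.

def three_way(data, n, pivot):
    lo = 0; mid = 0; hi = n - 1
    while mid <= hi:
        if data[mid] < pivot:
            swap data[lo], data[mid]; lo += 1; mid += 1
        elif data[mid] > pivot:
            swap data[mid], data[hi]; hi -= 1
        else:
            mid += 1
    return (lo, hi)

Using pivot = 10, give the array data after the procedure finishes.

lo=0 mid=0 hi=11
5<10: swap(0,0), lo=1 mid=1 ⇒ [5, 9, 10, 9, 9, 5, 5, 10, 10, 10, 5, 10]
9<10: swap(1,1), lo=2 mid=2 ⇒ [5, 9, 10, 9, 9, 5, 5, 10, 10, 10, 5, 10]
10=10: mid=3
9<10: swap(2,3), lo=3 mid=4 ⇒ [5, 9, 9, 10, 9, 5, 5, 10, 10, 10, 5, 10]
9<10: swap(3,4), lo=4 mid=5 ⇒ [5, 9, 9, 9, 10, 5, 5, 10, 10, 10, 5, 10]
5<10: swap(4,5), lo=5 mid=6 ⇒ [5, 9, 9, 9, 5, 10, 5, 10, 10, 10, 5, 10]
5<10: swap(5,6), lo=6 mid=7 ⇒ [5, 9, 9, 9, 5, 5, 10, 10, 10, 10, 5, 10]
10=10: mid=8
10=10: mid=9
10=10: mid=10
5<10: swap(6,10), lo=7 mid=11 ⇒ [5, 9, 9, 9, 5, 5, 5, 10, 10, 10, 10, 10]
10=10: mid=12
done. lo=7 hi=11; data=[5, 9, 9, 9, 5, 5, 5, 10, 10, 10, 10, 10]

[5, 9, 9, 9, 5, 5, 5, 10, 10, 10, 10, 10]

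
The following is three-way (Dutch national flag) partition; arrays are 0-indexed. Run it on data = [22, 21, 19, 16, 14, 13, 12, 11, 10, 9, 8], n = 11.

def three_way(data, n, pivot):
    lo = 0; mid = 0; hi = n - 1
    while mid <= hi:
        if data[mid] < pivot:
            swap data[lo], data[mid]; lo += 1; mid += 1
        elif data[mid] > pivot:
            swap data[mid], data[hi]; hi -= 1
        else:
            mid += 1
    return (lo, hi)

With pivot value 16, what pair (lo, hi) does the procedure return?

(7, 7)

pivot = 16; lo=0, mid=0, hi=10
data[mid]=22>16: swap data[0],data[10]; hi=9 → [8, 21, 19, 16, 14, 13, 12, 11, 10, 9, 22]
data[mid]=8<16: swap data[0],data[0]; lo=1,mid=1 → [8, 21, 19, 16, 14, 13, 12, 11, 10, 9, 22]
data[mid]=21>16: swap data[1],data[9]; hi=8 → [8, 9, 19, 16, 14, 13, 12, 11, 10, 21, 22]
data[mid]=9<16: swap data[1],data[1]; lo=2,mid=2 → [8, 9, 19, 16, 14, 13, 12, 11, 10, 21, 22]
data[mid]=19>16: swap data[2],data[8]; hi=7 → [8, 9, 10, 16, 14, 13, 12, 11, 19, 21, 22]
data[mid]=10<16: swap data[2],data[2]; lo=3,mid=3 → [8, 9, 10, 16, 14, 13, 12, 11, 19, 21, 22]
data[mid]=16=16: mid=4
data[mid]=14<16: swap data[3],data[4]; lo=4,mid=5 → [8, 9, 10, 14, 16, 13, 12, 11, 19, 21, 22]
data[mid]=13<16: swap data[4],data[5]; lo=5,mid=6 → [8, 9, 10, 14, 13, 16, 12, 11, 19, 21, 22]
data[mid]=12<16: swap data[5],data[6]; lo=6,mid=7 → [8, 9, 10, 14, 13, 12, 16, 11, 19, 21, 22]
data[mid]=11<16: swap data[6],data[7]; lo=7,mid=8 → [8, 9, 10, 14, 13, 12, 11, 16, 19, 21, 22]
end: lo=7, hi=7; data = [8, 9, 10, 14, 13, 12, 11, 16, 19, 21, 22]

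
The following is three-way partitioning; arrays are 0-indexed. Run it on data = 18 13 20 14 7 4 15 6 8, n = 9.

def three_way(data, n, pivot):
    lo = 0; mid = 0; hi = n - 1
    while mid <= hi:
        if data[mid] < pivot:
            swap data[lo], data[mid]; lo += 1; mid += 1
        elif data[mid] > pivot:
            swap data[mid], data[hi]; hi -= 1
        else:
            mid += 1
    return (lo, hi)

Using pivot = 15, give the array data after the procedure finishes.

pivot = 15; lo=0, mid=0, hi=8
data[mid]=18>15: swap data[0],data[8]; hi=7 → 8 13 20 14 7 4 15 6 18
data[mid]=8<15: swap data[0],data[0]; lo=1,mid=1 → 8 13 20 14 7 4 15 6 18
data[mid]=13<15: swap data[1],data[1]; lo=2,mid=2 → 8 13 20 14 7 4 15 6 18
data[mid]=20>15: swap data[2],data[7]; hi=6 → 8 13 6 14 7 4 15 20 18
data[mid]=6<15: swap data[2],data[2]; lo=3,mid=3 → 8 13 6 14 7 4 15 20 18
data[mid]=14<15: swap data[3],data[3]; lo=4,mid=4 → 8 13 6 14 7 4 15 20 18
data[mid]=7<15: swap data[4],data[4]; lo=5,mid=5 → 8 13 6 14 7 4 15 20 18
data[mid]=4<15: swap data[5],data[5]; lo=6,mid=6 → 8 13 6 14 7 4 15 20 18
data[mid]=15=15: mid=7
end: lo=6, hi=6; data = 8 13 6 14 7 4 15 20 18

8 13 6 14 7 4 15 20 18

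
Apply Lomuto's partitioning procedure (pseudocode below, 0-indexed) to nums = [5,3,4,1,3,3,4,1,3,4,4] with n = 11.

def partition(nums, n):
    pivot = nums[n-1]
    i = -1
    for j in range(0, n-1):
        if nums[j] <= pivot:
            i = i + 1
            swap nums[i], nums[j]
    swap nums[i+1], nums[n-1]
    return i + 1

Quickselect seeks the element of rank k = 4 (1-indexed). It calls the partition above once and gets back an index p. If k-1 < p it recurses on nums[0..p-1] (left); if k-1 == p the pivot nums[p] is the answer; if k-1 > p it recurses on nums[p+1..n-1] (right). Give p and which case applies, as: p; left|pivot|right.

pivot = nums[10] = 4; i = -1
j=0: nums[0]=5 > 4 → no swap
j=1: nums[1]=3 ≤ 4 → i=0, swap nums[0],nums[1] → [3,5,4,1,3,3,4,1,3,4,4]
j=2: nums[2]=4 ≤ 4 → i=1, swap nums[1],nums[2] → [3,4,5,1,3,3,4,1,3,4,4]
j=3: nums[3]=1 ≤ 4 → i=2, swap nums[2],nums[3] → [3,4,1,5,3,3,4,1,3,4,4]
j=4: nums[4]=3 ≤ 4 → i=3, swap nums[3],nums[4] → [3,4,1,3,5,3,4,1,3,4,4]
j=5: nums[5]=3 ≤ 4 → i=4, swap nums[4],nums[5] → [3,4,1,3,3,5,4,1,3,4,4]
j=6: nums[6]=4 ≤ 4 → i=5, swap nums[5],nums[6] → [3,4,1,3,3,4,5,1,3,4,4]
j=7: nums[7]=1 ≤ 4 → i=6, swap nums[6],nums[7] → [3,4,1,3,3,4,1,5,3,4,4]
j=8: nums[8]=3 ≤ 4 → i=7, swap nums[7],nums[8] → [3,4,1,3,3,4,1,3,5,4,4]
j=9: nums[9]=4 ≤ 4 → i=8, swap nums[8],nums[9] → [3,4,1,3,3,4,1,3,4,5,4]
final swap nums[9],nums[10] → [3,4,1,3,3,4,1,3,4,4,5]; return 9
p = 9; k-1 = 3 < 9 ⇒ left

9; left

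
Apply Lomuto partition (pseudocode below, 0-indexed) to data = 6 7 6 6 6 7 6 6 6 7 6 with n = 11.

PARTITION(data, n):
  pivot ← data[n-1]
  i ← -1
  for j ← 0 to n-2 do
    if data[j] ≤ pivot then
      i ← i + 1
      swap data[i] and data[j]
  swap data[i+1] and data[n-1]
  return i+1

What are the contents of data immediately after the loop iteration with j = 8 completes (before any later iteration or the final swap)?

6 6 6 6 6 6 6 7 7 7 6

pivot = data[10] = 6; i = -1
j=0: data[0]=6 ≤ 6 → i=0, swap data[0],data[0] (no change) → 6 7 6 6 6 7 6 6 6 7 6
j=1: data[1]=7 > 6 → no swap
j=2: data[2]=6 ≤ 6 → i=1, swap data[1],data[2] → 6 6 7 6 6 7 6 6 6 7 6
j=3: data[3]=6 ≤ 6 → i=2, swap data[2],data[3] → 6 6 6 7 6 7 6 6 6 7 6
j=4: data[4]=6 ≤ 6 → i=3, swap data[3],data[4] → 6 6 6 6 7 7 6 6 6 7 6
j=5: data[5]=7 > 6 → no swap
j=6: data[6]=6 ≤ 6 → i=4, swap data[4],data[6] → 6 6 6 6 6 7 7 6 6 7 6
j=7: data[7]=6 ≤ 6 → i=5, swap data[5],data[7] → 6 6 6 6 6 6 7 7 6 7 6
j=8: data[8]=6 ≤ 6 → i=6, swap data[6],data[8] → 6 6 6 6 6 6 6 7 7 7 6
(after j=8) data = 6 6 6 6 6 6 6 7 7 7 6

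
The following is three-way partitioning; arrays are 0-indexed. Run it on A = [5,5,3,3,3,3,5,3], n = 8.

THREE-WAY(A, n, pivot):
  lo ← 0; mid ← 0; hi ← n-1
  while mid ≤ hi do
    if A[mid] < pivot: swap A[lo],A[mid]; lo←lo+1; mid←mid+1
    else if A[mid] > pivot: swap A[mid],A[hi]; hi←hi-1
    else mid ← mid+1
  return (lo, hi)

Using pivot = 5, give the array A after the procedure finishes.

[3,3,3,3,3,5,5,5]

lo=0 mid=0 hi=7
5=5: mid=1
5=5: mid=2
3<5: swap(0,2), lo=1 mid=3 ⇒ [3,5,5,3,3,3,5,3]
3<5: swap(1,3), lo=2 mid=4 ⇒ [3,3,5,5,3,3,5,3]
3<5: swap(2,4), lo=3 mid=5 ⇒ [3,3,3,5,5,3,5,3]
3<5: swap(3,5), lo=4 mid=6 ⇒ [3,3,3,3,5,5,5,3]
5=5: mid=7
3<5: swap(4,7), lo=5 mid=8 ⇒ [3,3,3,3,3,5,5,5]
done. lo=5 hi=7; A=[3,3,3,3,3,5,5,5]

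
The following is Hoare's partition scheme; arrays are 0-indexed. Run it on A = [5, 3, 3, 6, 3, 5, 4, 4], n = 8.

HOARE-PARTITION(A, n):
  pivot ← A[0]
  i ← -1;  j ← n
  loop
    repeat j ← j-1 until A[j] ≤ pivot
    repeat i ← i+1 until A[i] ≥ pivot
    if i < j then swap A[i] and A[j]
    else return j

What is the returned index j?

5

pivot=5
j stops at 7 (4), i stops at 0 (5); swap ⇒ [4, 3, 3, 6, 3, 5, 4, 5]
j stops at 6 (4), i stops at 3 (6); swap ⇒ [4, 3, 3, 4, 3, 5, 6, 5]
j stops at 5, i stops at 5; i≥j ⇒ return 5. A=[4, 3, 3, 4, 3, 5, 6, 5]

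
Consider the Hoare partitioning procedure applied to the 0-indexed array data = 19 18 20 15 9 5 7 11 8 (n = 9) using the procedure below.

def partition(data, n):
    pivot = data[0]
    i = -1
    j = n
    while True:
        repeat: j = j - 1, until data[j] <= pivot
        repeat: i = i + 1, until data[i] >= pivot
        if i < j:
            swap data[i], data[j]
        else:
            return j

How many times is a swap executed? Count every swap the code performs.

pivot=19
j stops at 8 (8), i stops at 0 (19); swap ⇒ 8 18 20 15 9 5 7 11 19
j stops at 7 (11), i stops at 2 (20); swap ⇒ 8 18 11 15 9 5 7 20 19
j stops at 6, i stops at 7; i≥j ⇒ return 6. data=8 18 11 15 9 5 7 20 19

2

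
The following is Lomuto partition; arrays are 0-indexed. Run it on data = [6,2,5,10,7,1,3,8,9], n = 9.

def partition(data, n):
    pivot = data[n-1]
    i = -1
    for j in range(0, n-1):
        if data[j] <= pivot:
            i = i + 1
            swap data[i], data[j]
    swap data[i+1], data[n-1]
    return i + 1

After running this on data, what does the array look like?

pivot = data[8] = 9; i = -1
j=0: data[0]=6 ≤ 9 → i=0, swap data[0],data[0] (no change) → [6,2,5,10,7,1,3,8,9]
j=1: data[1]=2 ≤ 9 → i=1, swap data[1],data[1] (no change) → [6,2,5,10,7,1,3,8,9]
j=2: data[2]=5 ≤ 9 → i=2, swap data[2],data[2] (no change) → [6,2,5,10,7,1,3,8,9]
j=3: data[3]=10 > 9 → no swap
j=4: data[4]=7 ≤ 9 → i=3, swap data[3],data[4] → [6,2,5,7,10,1,3,8,9]
j=5: data[5]=1 ≤ 9 → i=4, swap data[4],data[5] → [6,2,5,7,1,10,3,8,9]
j=6: data[6]=3 ≤ 9 → i=5, swap data[5],data[6] → [6,2,5,7,1,3,10,8,9]
j=7: data[7]=8 ≤ 9 → i=6, swap data[6],data[7] → [6,2,5,7,1,3,8,10,9]
final swap data[7],data[8] → [6,2,5,7,1,3,8,9,10]; return 7

[6,2,5,7,1,3,8,9,10]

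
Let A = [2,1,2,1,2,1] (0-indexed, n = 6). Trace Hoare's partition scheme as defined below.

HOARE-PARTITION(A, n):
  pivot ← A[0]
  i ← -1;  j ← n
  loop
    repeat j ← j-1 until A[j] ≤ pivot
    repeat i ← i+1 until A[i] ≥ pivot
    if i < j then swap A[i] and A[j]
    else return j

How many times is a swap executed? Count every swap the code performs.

pivot=2
j stops at 5 (1), i stops at 0 (2); swap ⇒ [1,1,2,1,2,2]
j stops at 4 (2), i stops at 2 (2); swap ⇒ [1,1,2,1,2,2]
j stops at 3, i stops at 4; i≥j ⇒ return 3. A=[1,1,2,1,2,2]

2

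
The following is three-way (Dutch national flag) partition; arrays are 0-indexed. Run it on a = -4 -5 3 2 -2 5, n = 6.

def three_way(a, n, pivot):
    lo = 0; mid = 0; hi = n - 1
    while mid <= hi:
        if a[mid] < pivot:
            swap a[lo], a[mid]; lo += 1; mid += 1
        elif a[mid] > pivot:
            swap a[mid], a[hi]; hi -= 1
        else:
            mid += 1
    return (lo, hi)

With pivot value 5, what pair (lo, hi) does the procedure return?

(5, 5)

pivot = 5; lo=0, mid=0, hi=5
a[mid]=-4<5: swap a[0],a[0]; lo=1,mid=1 → -4 -5 3 2 -2 5
a[mid]=-5<5: swap a[1],a[1]; lo=2,mid=2 → -4 -5 3 2 -2 5
a[mid]=3<5: swap a[2],a[2]; lo=3,mid=3 → -4 -5 3 2 -2 5
a[mid]=2<5: swap a[3],a[3]; lo=4,mid=4 → -4 -5 3 2 -2 5
a[mid]=-2<5: swap a[4],a[4]; lo=5,mid=5 → -4 -5 3 2 -2 5
a[mid]=5=5: mid=6
end: lo=5, hi=5; a = -4 -5 3 2 -2 5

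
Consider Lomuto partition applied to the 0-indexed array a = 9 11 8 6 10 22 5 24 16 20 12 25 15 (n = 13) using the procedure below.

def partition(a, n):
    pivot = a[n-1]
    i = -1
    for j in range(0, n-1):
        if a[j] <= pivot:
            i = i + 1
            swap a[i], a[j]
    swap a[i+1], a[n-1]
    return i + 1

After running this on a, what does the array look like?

9 11 8 6 10 5 12 15 16 20 22 25 24

pivot=15, i=-1
j=0: 9≤15, i=0, swap(0,0) ⇒ 9 11 8 6 10 22 5 24 16 20 12 25 15
j=1: 11≤15, i=1, swap(1,1) ⇒ 9 11 8 6 10 22 5 24 16 20 12 25 15
j=2: 8≤15, i=2, swap(2,2) ⇒ 9 11 8 6 10 22 5 24 16 20 12 25 15
j=3: 6≤15, i=3, swap(3,3) ⇒ 9 11 8 6 10 22 5 24 16 20 12 25 15
j=4: 10≤15, i=4, swap(4,4) ⇒ 9 11 8 6 10 22 5 24 16 20 12 25 15
j=5: 22>15, skip
j=6: 5≤15, i=5, swap(5,6) ⇒ 9 11 8 6 10 5 22 24 16 20 12 25 15
j=7: 24>15, skip
j=8: 16>15, skip
j=9: 20>15, skip
j=10: 12≤15, i=6, swap(6,10) ⇒ 9 11 8 6 10 5 12 24 16 20 22 25 15
j=11: 25>15, skip
swap(7,12) ⇒ 9 11 8 6 10 5 12 15 16 20 22 25 24; return 7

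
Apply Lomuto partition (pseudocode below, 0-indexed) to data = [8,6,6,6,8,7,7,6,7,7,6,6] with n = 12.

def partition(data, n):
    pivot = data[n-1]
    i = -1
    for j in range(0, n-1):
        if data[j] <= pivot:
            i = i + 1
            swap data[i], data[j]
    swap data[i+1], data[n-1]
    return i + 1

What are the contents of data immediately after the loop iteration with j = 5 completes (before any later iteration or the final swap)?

pivot=6, i=-1
j=0: 8>6, skip
j=1: 6≤6, i=0, swap(0,1) ⇒ [6,8,6,6,8,7,7,6,7,7,6,6]
j=2: 6≤6, i=1, swap(1,2) ⇒ [6,6,8,6,8,7,7,6,7,7,6,6]
j=3: 6≤6, i=2, swap(2,3) ⇒ [6,6,6,8,8,7,7,6,7,7,6,6]
j=4: 8>6, skip
j=5: 7>6, skip
(after j=5) data = [6,6,6,8,8,7,7,6,7,7,6,6]

[6,6,6,8,8,7,7,6,7,7,6,6]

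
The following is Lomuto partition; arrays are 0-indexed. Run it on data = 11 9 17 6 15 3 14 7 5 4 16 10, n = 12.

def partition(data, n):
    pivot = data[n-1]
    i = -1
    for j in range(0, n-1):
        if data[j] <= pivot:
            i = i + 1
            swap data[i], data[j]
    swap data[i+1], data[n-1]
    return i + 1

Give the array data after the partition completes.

9 6 3 7 5 4 10 11 15 17 16 14

pivot=10, i=-1
j=0: 11>10, skip
j=1: 9≤10, i=0, swap(0,1) ⇒ 9 11 17 6 15 3 14 7 5 4 16 10
j=2: 17>10, skip
j=3: 6≤10, i=1, swap(1,3) ⇒ 9 6 17 11 15 3 14 7 5 4 16 10
j=4: 15>10, skip
j=5: 3≤10, i=2, swap(2,5) ⇒ 9 6 3 11 15 17 14 7 5 4 16 10
j=6: 14>10, skip
j=7: 7≤10, i=3, swap(3,7) ⇒ 9 6 3 7 15 17 14 11 5 4 16 10
j=8: 5≤10, i=4, swap(4,8) ⇒ 9 6 3 7 5 17 14 11 15 4 16 10
j=9: 4≤10, i=5, swap(5,9) ⇒ 9 6 3 7 5 4 14 11 15 17 16 10
j=10: 16>10, skip
swap(6,11) ⇒ 9 6 3 7 5 4 10 11 15 17 16 14; return 6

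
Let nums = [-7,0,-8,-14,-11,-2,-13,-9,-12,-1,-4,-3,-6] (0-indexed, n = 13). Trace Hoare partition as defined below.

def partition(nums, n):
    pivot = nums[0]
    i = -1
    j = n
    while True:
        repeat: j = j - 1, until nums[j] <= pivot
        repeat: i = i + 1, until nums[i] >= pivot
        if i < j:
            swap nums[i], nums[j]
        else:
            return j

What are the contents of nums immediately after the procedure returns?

pivot=-7
j stops at 8 (-12), i stops at 0 (-7); swap ⇒ [-12,0,-8,-14,-11,-2,-13,-9,-7,-1,-4,-3,-6]
j stops at 7 (-9), i stops at 1 (0); swap ⇒ [-12,-9,-8,-14,-11,-2,-13,0,-7,-1,-4,-3,-6]
j stops at 6 (-13), i stops at 5 (-2); swap ⇒ [-12,-9,-8,-14,-11,-13,-2,0,-7,-1,-4,-3,-6]
j stops at 5, i stops at 6; i≥j ⇒ return 5. nums=[-12,-9,-8,-14,-11,-13,-2,0,-7,-1,-4,-3,-6]

[-12,-9,-8,-14,-11,-13,-2,0,-7,-1,-4,-3,-6]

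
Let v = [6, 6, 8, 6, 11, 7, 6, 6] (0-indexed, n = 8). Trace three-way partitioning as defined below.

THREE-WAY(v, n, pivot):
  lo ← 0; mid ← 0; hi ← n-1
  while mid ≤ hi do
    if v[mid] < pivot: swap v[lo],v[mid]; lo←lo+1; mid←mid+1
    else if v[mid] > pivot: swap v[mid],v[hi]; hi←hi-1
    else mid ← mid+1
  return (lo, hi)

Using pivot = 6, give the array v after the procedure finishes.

lo=0 mid=0 hi=7
6=6: mid=1
6=6: mid=2
8>6: swap(2,7), hi=6 ⇒ [6, 6, 6, 6, 11, 7, 6, 8]
6=6: mid=3
6=6: mid=4
11>6: swap(4,6), hi=5 ⇒ [6, 6, 6, 6, 6, 7, 11, 8]
6=6: mid=5
7>6: swap(5,5), hi=4 ⇒ [6, 6, 6, 6, 6, 7, 11, 8]
done. lo=0 hi=4; v=[6, 6, 6, 6, 6, 7, 11, 8]

[6, 6, 6, 6, 6, 7, 11, 8]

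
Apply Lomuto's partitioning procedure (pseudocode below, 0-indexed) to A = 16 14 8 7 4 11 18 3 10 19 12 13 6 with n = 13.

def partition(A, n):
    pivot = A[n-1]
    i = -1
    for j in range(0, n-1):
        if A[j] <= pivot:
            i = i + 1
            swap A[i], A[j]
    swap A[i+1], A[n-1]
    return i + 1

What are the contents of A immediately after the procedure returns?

pivot=6, i=-1
j=0: 16>6, skip
j=1: 14>6, skip
j=2: 8>6, skip
j=3: 7>6, skip
j=4: 4≤6, i=0, swap(0,4) ⇒ 4 14 8 7 16 11 18 3 10 19 12 13 6
j=5: 11>6, skip
j=6: 18>6, skip
j=7: 3≤6, i=1, swap(1,7) ⇒ 4 3 8 7 16 11 18 14 10 19 12 13 6
j=8: 10>6, skip
j=9: 19>6, skip
j=10: 12>6, skip
j=11: 13>6, skip
swap(2,12) ⇒ 4 3 6 7 16 11 18 14 10 19 12 13 8; return 2

4 3 6 7 16 11 18 14 10 19 12 13 8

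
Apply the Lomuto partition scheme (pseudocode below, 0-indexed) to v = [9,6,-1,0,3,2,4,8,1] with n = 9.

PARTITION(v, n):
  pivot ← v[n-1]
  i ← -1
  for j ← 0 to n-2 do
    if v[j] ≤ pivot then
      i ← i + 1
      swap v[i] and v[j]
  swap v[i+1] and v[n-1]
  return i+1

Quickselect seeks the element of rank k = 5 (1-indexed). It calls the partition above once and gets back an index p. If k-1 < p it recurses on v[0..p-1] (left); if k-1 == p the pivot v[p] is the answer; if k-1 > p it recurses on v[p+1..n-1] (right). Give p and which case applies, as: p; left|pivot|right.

pivot=1, i=-1
j=0: 9>1, skip
j=1: 6>1, skip
j=2: -1≤1, i=0, swap(0,2) ⇒ [-1,6,9,0,3,2,4,8,1]
j=3: 0≤1, i=1, swap(1,3) ⇒ [-1,0,9,6,3,2,4,8,1]
j=4: 3>1, skip
j=5: 2>1, skip
j=6: 4>1, skip
j=7: 8>1, skip
swap(2,8) ⇒ [-1,0,1,6,3,2,4,8,9]; return 2
p = 2; k-1 = 4 > 2 ⇒ right

2; right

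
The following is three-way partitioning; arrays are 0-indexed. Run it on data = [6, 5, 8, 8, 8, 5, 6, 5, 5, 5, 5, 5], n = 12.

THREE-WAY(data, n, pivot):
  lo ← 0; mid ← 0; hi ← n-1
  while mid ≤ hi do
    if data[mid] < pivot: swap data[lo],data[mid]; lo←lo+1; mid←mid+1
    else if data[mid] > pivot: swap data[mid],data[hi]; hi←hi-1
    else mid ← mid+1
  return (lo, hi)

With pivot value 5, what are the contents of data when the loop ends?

pivot = 5; lo=0, mid=0, hi=11
data[mid]=6>5: swap data[0],data[11]; hi=10 → [5, 5, 8, 8, 8, 5, 6, 5, 5, 5, 5, 6]
data[mid]=5=5: mid=1
data[mid]=5=5: mid=2
data[mid]=8>5: swap data[2],data[10]; hi=9 → [5, 5, 5, 8, 8, 5, 6, 5, 5, 5, 8, 6]
data[mid]=5=5: mid=3
data[mid]=8>5: swap data[3],data[9]; hi=8 → [5, 5, 5, 5, 8, 5, 6, 5, 5, 8, 8, 6]
data[mid]=5=5: mid=4
data[mid]=8>5: swap data[4],data[8]; hi=7 → [5, 5, 5, 5, 5, 5, 6, 5, 8, 8, 8, 6]
data[mid]=5=5: mid=5
data[mid]=5=5: mid=6
data[mid]=6>5: swap data[6],data[7]; hi=6 → [5, 5, 5, 5, 5, 5, 5, 6, 8, 8, 8, 6]
data[mid]=5=5: mid=7
end: lo=0, hi=6; data = [5, 5, 5, 5, 5, 5, 5, 6, 8, 8, 8, 6]

[5, 5, 5, 5, 5, 5, 5, 6, 8, 8, 8, 6]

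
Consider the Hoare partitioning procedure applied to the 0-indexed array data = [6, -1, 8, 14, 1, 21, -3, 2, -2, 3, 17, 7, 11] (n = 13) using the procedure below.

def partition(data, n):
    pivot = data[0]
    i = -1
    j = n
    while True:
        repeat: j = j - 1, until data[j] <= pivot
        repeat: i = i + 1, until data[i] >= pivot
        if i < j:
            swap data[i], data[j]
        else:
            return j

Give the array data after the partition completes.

pivot=6
j stops at 9 (3), i stops at 0 (6); swap ⇒ [3, -1, 8, 14, 1, 21, -3, 2, -2, 6, 17, 7, 11]
j stops at 8 (-2), i stops at 2 (8); swap ⇒ [3, -1, -2, 14, 1, 21, -3, 2, 8, 6, 17, 7, 11]
j stops at 7 (2), i stops at 3 (14); swap ⇒ [3, -1, -2, 2, 1, 21, -3, 14, 8, 6, 17, 7, 11]
j stops at 6 (-3), i stops at 5 (21); swap ⇒ [3, -1, -2, 2, 1, -3, 21, 14, 8, 6, 17, 7, 11]
j stops at 5, i stops at 6; i≥j ⇒ return 5. data=[3, -1, -2, 2, 1, -3, 21, 14, 8, 6, 17, 7, 11]

[3, -1, -2, 2, 1, -3, 21, 14, 8, 6, 17, 7, 11]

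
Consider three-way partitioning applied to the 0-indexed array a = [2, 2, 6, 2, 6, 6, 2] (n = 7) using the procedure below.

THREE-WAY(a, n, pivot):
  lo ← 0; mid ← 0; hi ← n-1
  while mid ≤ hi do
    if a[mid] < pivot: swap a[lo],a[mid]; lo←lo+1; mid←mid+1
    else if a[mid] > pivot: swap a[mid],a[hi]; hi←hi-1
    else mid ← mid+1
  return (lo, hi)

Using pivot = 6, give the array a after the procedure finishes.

[2, 2, 2, 2, 6, 6, 6]

pivot = 6; lo=0, mid=0, hi=6
a[mid]=2<6: swap a[0],a[0]; lo=1,mid=1 → [2, 2, 6, 2, 6, 6, 2]
a[mid]=2<6: swap a[1],a[1]; lo=2,mid=2 → [2, 2, 6, 2, 6, 6, 2]
a[mid]=6=6: mid=3
a[mid]=2<6: swap a[2],a[3]; lo=3,mid=4 → [2, 2, 2, 6, 6, 6, 2]
a[mid]=6=6: mid=5
a[mid]=6=6: mid=6
a[mid]=2<6: swap a[3],a[6]; lo=4,mid=7 → [2, 2, 2, 2, 6, 6, 6]
end: lo=4, hi=6; a = [2, 2, 2, 2, 6, 6, 6]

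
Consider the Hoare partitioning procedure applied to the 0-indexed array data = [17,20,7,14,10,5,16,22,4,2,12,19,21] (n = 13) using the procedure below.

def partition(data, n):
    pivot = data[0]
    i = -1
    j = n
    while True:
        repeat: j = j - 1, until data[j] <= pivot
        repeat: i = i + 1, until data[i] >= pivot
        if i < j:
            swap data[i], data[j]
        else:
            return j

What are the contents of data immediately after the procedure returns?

[12,2,7,14,10,5,16,4,22,20,17,19,21]

pivot=17
j stops at 10 (12), i stops at 0 (17); swap ⇒ [12,20,7,14,10,5,16,22,4,2,17,19,21]
j stops at 9 (2), i stops at 1 (20); swap ⇒ [12,2,7,14,10,5,16,22,4,20,17,19,21]
j stops at 8 (4), i stops at 7 (22); swap ⇒ [12,2,7,14,10,5,16,4,22,20,17,19,21]
j stops at 7, i stops at 8; i≥j ⇒ return 7. data=[12,2,7,14,10,5,16,4,22,20,17,19,21]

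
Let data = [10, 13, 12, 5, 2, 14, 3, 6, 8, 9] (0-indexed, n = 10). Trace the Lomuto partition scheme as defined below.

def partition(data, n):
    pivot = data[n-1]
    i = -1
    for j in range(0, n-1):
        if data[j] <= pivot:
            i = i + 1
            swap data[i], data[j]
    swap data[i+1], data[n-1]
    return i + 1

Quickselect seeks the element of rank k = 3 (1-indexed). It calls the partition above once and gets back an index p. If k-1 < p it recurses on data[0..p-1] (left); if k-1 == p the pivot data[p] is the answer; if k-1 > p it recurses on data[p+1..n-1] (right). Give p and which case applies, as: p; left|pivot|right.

pivot=9, i=-1
j=0: 10>9, skip
j=1: 13>9, skip
j=2: 12>9, skip
j=3: 5≤9, i=0, swap(0,3) ⇒ [5, 13, 12, 10, 2, 14, 3, 6, 8, 9]
j=4: 2≤9, i=1, swap(1,4) ⇒ [5, 2, 12, 10, 13, 14, 3, 6, 8, 9]
j=5: 14>9, skip
j=6: 3≤9, i=2, swap(2,6) ⇒ [5, 2, 3, 10, 13, 14, 12, 6, 8, 9]
j=7: 6≤9, i=3, swap(3,7) ⇒ [5, 2, 3, 6, 13, 14, 12, 10, 8, 9]
j=8: 8≤9, i=4, swap(4,8) ⇒ [5, 2, 3, 6, 8, 14, 12, 10, 13, 9]
swap(5,9) ⇒ [5, 2, 3, 6, 8, 9, 12, 10, 13, 14]; return 5
p = 5; k-1 = 2 < 5 ⇒ left

5; left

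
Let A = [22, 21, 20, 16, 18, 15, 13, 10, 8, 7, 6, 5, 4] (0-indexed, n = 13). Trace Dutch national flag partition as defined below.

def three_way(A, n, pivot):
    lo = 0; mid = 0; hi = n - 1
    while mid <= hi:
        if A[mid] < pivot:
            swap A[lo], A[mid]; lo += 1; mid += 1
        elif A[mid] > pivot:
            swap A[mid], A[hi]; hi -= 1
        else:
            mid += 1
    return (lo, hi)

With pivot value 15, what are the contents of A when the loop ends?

[4, 5, 6, 7, 8, 13, 10, 15, 18, 16, 20, 21, 22]

pivot = 15; lo=0, mid=0, hi=12
A[mid]=22>15: swap A[0],A[12]; hi=11 → [4, 21, 20, 16, 18, 15, 13, 10, 8, 7, 6, 5, 22]
A[mid]=4<15: swap A[0],A[0]; lo=1,mid=1 → [4, 21, 20, 16, 18, 15, 13, 10, 8, 7, 6, 5, 22]
A[mid]=21>15: swap A[1],A[11]; hi=10 → [4, 5, 20, 16, 18, 15, 13, 10, 8, 7, 6, 21, 22]
A[mid]=5<15: swap A[1],A[1]; lo=2,mid=2 → [4, 5, 20, 16, 18, 15, 13, 10, 8, 7, 6, 21, 22]
A[mid]=20>15: swap A[2],A[10]; hi=9 → [4, 5, 6, 16, 18, 15, 13, 10, 8, 7, 20, 21, 22]
A[mid]=6<15: swap A[2],A[2]; lo=3,mid=3 → [4, 5, 6, 16, 18, 15, 13, 10, 8, 7, 20, 21, 22]
A[mid]=16>15: swap A[3],A[9]; hi=8 → [4, 5, 6, 7, 18, 15, 13, 10, 8, 16, 20, 21, 22]
A[mid]=7<15: swap A[3],A[3]; lo=4,mid=4 → [4, 5, 6, 7, 18, 15, 13, 10, 8, 16, 20, 21, 22]
A[mid]=18>15: swap A[4],A[8]; hi=7 → [4, 5, 6, 7, 8, 15, 13, 10, 18, 16, 20, 21, 22]
A[mid]=8<15: swap A[4],A[4]; lo=5,mid=5 → [4, 5, 6, 7, 8, 15, 13, 10, 18, 16, 20, 21, 22]
A[mid]=15=15: mid=6
A[mid]=13<15: swap A[5],A[6]; lo=6,mid=7 → [4, 5, 6, 7, 8, 13, 15, 10, 18, 16, 20, 21, 22]
A[mid]=10<15: swap A[6],A[7]; lo=7,mid=8 → [4, 5, 6, 7, 8, 13, 10, 15, 18, 16, 20, 21, 22]
end: lo=7, hi=7; A = [4, 5, 6, 7, 8, 13, 10, 15, 18, 16, 20, 21, 22]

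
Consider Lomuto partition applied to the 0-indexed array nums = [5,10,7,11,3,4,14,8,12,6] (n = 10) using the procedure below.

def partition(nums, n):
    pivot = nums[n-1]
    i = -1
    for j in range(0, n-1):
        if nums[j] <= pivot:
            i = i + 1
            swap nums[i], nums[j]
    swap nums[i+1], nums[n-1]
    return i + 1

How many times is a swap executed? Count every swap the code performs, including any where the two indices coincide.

4

pivot=6, i=-1
j=0: 5≤6, i=0, swap(0,0) ⇒ [5,10,7,11,3,4,14,8,12,6]
j=1: 10>6, skip
j=2: 7>6, skip
j=3: 11>6, skip
j=4: 3≤6, i=1, swap(1,4) ⇒ [5,3,7,11,10,4,14,8,12,6]
j=5: 4≤6, i=2, swap(2,5) ⇒ [5,3,4,11,10,7,14,8,12,6]
j=6: 14>6, skip
j=7: 8>6, skip
j=8: 12>6, skip
swap(3,9) ⇒ [5,3,4,6,10,7,14,8,12,11]; return 3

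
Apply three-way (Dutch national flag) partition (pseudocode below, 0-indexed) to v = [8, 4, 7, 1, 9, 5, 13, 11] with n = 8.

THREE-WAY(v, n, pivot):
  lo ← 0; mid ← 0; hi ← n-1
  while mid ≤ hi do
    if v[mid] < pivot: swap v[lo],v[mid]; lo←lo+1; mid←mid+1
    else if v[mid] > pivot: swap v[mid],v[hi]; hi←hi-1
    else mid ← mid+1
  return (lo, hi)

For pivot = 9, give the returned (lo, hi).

(5, 5)

lo=0 mid=0 hi=7
8<9: swap(0,0), lo=1 mid=1 ⇒ [8, 4, 7, 1, 9, 5, 13, 11]
4<9: swap(1,1), lo=2 mid=2 ⇒ [8, 4, 7, 1, 9, 5, 13, 11]
7<9: swap(2,2), lo=3 mid=3 ⇒ [8, 4, 7, 1, 9, 5, 13, 11]
1<9: swap(3,3), lo=4 mid=4 ⇒ [8, 4, 7, 1, 9, 5, 13, 11]
9=9: mid=5
5<9: swap(4,5), lo=5 mid=6 ⇒ [8, 4, 7, 1, 5, 9, 13, 11]
13>9: swap(6,7), hi=6 ⇒ [8, 4, 7, 1, 5, 9, 11, 13]
11>9: swap(6,6), hi=5 ⇒ [8, 4, 7, 1, 5, 9, 11, 13]
done. lo=5 hi=5; v=[8, 4, 7, 1, 5, 9, 11, 13]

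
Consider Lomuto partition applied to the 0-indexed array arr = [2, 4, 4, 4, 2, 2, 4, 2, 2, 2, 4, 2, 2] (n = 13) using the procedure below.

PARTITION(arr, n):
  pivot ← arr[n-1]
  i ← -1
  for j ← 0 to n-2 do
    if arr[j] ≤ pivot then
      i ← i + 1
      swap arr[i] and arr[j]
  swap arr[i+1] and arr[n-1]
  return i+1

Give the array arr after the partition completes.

pivot = arr[12] = 2; i = -1
j=0: arr[0]=2 ≤ 2 → i=0, swap arr[0],arr[0] (no change) → [2, 4, 4, 4, 2, 2, 4, 2, 2, 2, 4, 2, 2]
j=1: arr[1]=4 > 2 → no swap
j=2: arr[2]=4 > 2 → no swap
j=3: arr[3]=4 > 2 → no swap
j=4: arr[4]=2 ≤ 2 → i=1, swap arr[1],arr[4] → [2, 2, 4, 4, 4, 2, 4, 2, 2, 2, 4, 2, 2]
j=5: arr[5]=2 ≤ 2 → i=2, swap arr[2],arr[5] → [2, 2, 2, 4, 4, 4, 4, 2, 2, 2, 4, 2, 2]
j=6: arr[6]=4 > 2 → no swap
j=7: arr[7]=2 ≤ 2 → i=3, swap arr[3],arr[7] → [2, 2, 2, 2, 4, 4, 4, 4, 2, 2, 4, 2, 2]
j=8: arr[8]=2 ≤ 2 → i=4, swap arr[4],arr[8] → [2, 2, 2, 2, 2, 4, 4, 4, 4, 2, 4, 2, 2]
j=9: arr[9]=2 ≤ 2 → i=5, swap arr[5],arr[9] → [2, 2, 2, 2, 2, 2, 4, 4, 4, 4, 4, 2, 2]
j=10: arr[10]=4 > 2 → no swap
j=11: arr[11]=2 ≤ 2 → i=6, swap arr[6],arr[11] → [2, 2, 2, 2, 2, 2, 2, 4, 4, 4, 4, 4, 2]
final swap arr[7],arr[12] → [2, 2, 2, 2, 2, 2, 2, 2, 4, 4, 4, 4, 4]; return 7

[2, 2, 2, 2, 2, 2, 2, 2, 4, 4, 4, 4, 4]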